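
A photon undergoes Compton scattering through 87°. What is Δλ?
2.2993 pm

Using the Compton scattering formula:
Δλ = λ_C(1 - cos θ)

where λ_C = h/(m_e·c) ≈ 2.4263 pm is the Compton wavelength of an electron.

For θ = 87°:
cos(87°) = 0.0523
1 - cos(87°) = 0.9477

Δλ = 2.4263 × 0.9477
Δλ = 2.2993 pm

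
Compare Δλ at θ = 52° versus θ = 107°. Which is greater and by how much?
107° produces the larger shift by a factor of 3.363

Calculate both shifts using Δλ = λ_C(1 - cos θ):

For θ₁ = 52°:
Δλ₁ = 2.4263 × (1 - cos(52°))
Δλ₁ = 2.4263 × 0.3843
Δλ₁ = 0.9325 pm

For θ₂ = 107°:
Δλ₂ = 2.4263 × (1 - cos(107°))
Δλ₂ = 2.4263 × 1.2924
Δλ₂ = 3.1357 pm

The 107° angle produces the larger shift.
Ratio: 3.1357/0.9325 = 3.363

(Intermediate values are shown rounded; full precision is carried through to the final answer.)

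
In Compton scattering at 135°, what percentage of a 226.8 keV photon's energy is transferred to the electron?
0.4311 (or 43.11%)

Calculate initial and final photon energies:

Initial: E₀ = 226.8 keV → λ₀ = 5.4667 pm
Compton shift: Δλ = 4.1420 pm
Final wavelength: λ' = 9.6086 pm
Final energy: E' = 129.0340 keV

Fractional energy loss:
(E₀ - E')/E₀ = (226.8000 - 129.0340)/226.8000
= 97.7660/226.8000
= 0.4311
= 43.11%

(Intermediate values are shown rounded; full precision is carried through to the final answer.)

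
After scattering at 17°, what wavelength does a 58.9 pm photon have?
59.0060 pm

Using the Compton scattering formula:
λ' = λ + Δλ = λ + λ_C(1 - cos θ)

Given:
- Initial wavelength λ = 58.9 pm
- Scattering angle θ = 17°
- Compton wavelength λ_C ≈ 2.4263 pm

Calculate the shift:
Δλ = 2.4263 × (1 - cos(17°))
Δλ = 2.4263 × 0.0437
Δλ = 0.1060 pm

Final wavelength:
λ' = 58.9 + 0.1060 = 59.0060 pm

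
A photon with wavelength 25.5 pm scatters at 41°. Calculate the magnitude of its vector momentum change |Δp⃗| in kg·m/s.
1.8001e-23 kg·m/s

Photon momentum magnitude is p = h/λ.

Initial momentum:
p₀ = h/λ = 6.6261e-34/2.5500e-11 = 2.5985e-23 kg·m/s

After scattering:
λ' = λ + Δλ = 25.5 + 0.5952 = 26.0952 pm
p' = h/λ' = 6.6261e-34/2.6095e-11 = 2.5392e-23 kg·m/s

Momentum is a vector; the scattered photon's direction makes angle θ = 41° with the incident direction. The magnitude of the vector change Δp⃗ = p⃗₀ − p⃗' is found from the law of cosines:
|Δp⃗|² = p₀² + p'² − 2p₀p'cos θ
|Δp⃗|² = (2.5985e-23)² + (2.5392e-23)² − 2·2.5985e-23·2.5392e-23·cos(41°)
|Δp⃗| = 1.8001e-23 kg·m/s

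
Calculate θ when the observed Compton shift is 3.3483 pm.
112.33°

From the Compton formula Δλ = λ_C(1 - cos θ), we can solve for θ:

cos θ = 1 - Δλ/λ_C

Given:
- Δλ = 3.3483 pm
- λ_C = h/(m_e·c) ≈ 2.42631024 pm

cos θ = 1 - 3.3483/2.42631024
cos θ = 1 - 1.379997
cos θ = -0.379997

θ = arccos(-0.379997)
θ = 112.33°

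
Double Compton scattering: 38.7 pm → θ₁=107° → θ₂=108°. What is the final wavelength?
45.0118 pm

Apply Compton shift twice:

First scattering at θ₁ = 107°:
Δλ₁ = λ_C(1 - cos(107°))
Δλ₁ = 2.4263 × 1.2924
Δλ₁ = 3.1357 pm

After first scattering:
λ₁ = 38.7 + 3.1357 = 41.8357 pm

Second scattering at θ₂ = 108°:
Δλ₂ = λ_C(1 - cos(108°))
Δλ₂ = 2.4263 × 1.3090
Δλ₂ = 3.1761 pm

Final wavelength:
λ₂ = 41.8357 + 3.1761 = 45.0118 pm

Total shift: Δλ_total = 3.1357 + 3.1761 = 6.3118 pm

(Intermediate values are shown rounded; full precision is carried through to the final answer.)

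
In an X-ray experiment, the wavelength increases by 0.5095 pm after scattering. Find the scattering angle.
37.81°

From the Compton formula Δλ = λ_C(1 - cos θ), we can solve for θ:

cos θ = 1 - Δλ/λ_C

Given:
- Δλ = 0.5095 pm
- λ_C = h/(m_e·c) ≈ 2.42631024 pm

cos θ = 1 - 0.5095/2.42631024
cos θ = 1 - 0.209990
cos θ = 0.790010

θ = arccos(0.790010)
θ = 37.81°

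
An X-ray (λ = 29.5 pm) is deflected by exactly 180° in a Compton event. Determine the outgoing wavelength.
34.3526 pm

Using the Compton formula: λ' = λ + λ_C(1 − cos θ)

For θ = 180°, cos θ = -1 (exact) = -1.0000, so:
1 − cos 180° = 1 − (-1) = 2.0000

Δλ = λ_C × 2.0000 = 2.4263 × 2.0000 = 4.8526 pm

λ' = 29.5 + 4.8526 = 34.3526 pm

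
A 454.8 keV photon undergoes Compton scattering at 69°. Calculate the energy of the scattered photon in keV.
289.4849 keV

First convert energy to wavelength:
λ = hc/E, with hc ≈ 1239.842 keV·pm (i.e. 1239.842 eV·nm)

For E = 454.8 keV = 454800 eV:
λ = 1239.842 keV·pm / 454.8 keV
λ = 2.7261 pm

Calculate the Compton shift:
Δλ = λ_C(1 - cos(69°)) = 2.4263 × 0.6416
Δλ = 1.5568 pm

Final wavelength:
λ' = 2.7261 + 1.5568 = 4.2829 pm

Final energy:
E' = hc/λ' = 1239.842 / 4.2829 = 289.4849 keV

(Intermediate values are shown rounded; full precision is carried through to the final answer.)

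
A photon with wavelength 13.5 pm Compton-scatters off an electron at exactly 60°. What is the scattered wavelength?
14.7132 pm

Using the Compton formula: λ' = λ + λ_C(1 − cos θ)

For θ = 60°, cos θ = 1/2 (exact) = 0.5000, so:
1 − cos 60° = 1 − (1/2) = 0.5000

Δλ = λ_C × 0.5000 = 2.4263 × 0.5000 = 1.2132 pm

λ' = 13.5 + 1.2132 = 14.7132 pm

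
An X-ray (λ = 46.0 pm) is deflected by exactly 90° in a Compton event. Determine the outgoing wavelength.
48.4263 pm

Using the Compton formula: λ' = λ + λ_C(1 − cos θ)

For θ = 90°, cos θ = 0 (exact) = 0.0000, so:
1 − cos 90° = 1 − (0) = 1.0000

Δλ = λ_C × 1.0000 = 2.4263 × 1.0000 = 2.4263 pm

λ' = 46.0 + 2.4263 = 48.4263 pm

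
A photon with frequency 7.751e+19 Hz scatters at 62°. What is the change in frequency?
1.935e+19 Hz (decrease)

Convert frequency to wavelength (c = 299792458 m/s):
λ₀ = c/f₀ = 299792458/7.751e+19 = 3.8677907e-12 m = 3.8678 pm

Calculate Compton shift:
Δλ = λ_C(1 - cos(62°)) = 1.2872 pm

Final wavelength:
λ' = λ₀ + Δλ = 3.8678 + 1.2872 = 5.1550 pm

Final frequency:
f' = c/λ' = 299792458/5.1550173e-12 = 5.8155471e+19 Hz

Frequency shift (decrease):
Δf = f₀ - f' = 7.751e+19 - 5.8155471e+19 = 1.935e+19 Hz

(Intermediate values are shown rounded; full precision is carried through to the final answer.)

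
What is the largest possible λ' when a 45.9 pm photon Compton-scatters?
50.7526 pm (at θ = 180°)

The Compton shift is Δλ = λ_C(1 − cos θ).

Since cos θ ranges from −1 to 1, the factor (1 − cos θ) ranges from 0 to 2; the maximum shift occurs at θ = 180° (backscattering):
Δλ_max = 2λ_C = 2 × 2.4263 pm = 4.8526 pm

Maximum scattered wavelength:
λ'_max = λ₀ + Δλ_max = 45.9 + 4.8526 = 50.7526 pm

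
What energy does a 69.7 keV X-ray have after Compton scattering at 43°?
67.2362 keV

First convert energy to wavelength:
λ = hc/E, with hc ≈ 1239.842 keV·pm (i.e. 1239.842 eV·nm)

For E = 69.7 keV = 69700 eV:
λ = 1239.842 keV·pm / 69.7 keV
λ = 17.7883 pm

Calculate the Compton shift:
Δλ = λ_C(1 - cos(43°)) = 2.4263 × 0.2686
Δλ = 0.6518 pm

Final wavelength:
λ' = 17.7883 + 0.6518 = 18.4401 pm

Final energy:
E' = hc/λ' = 1239.842 / 18.4401 = 67.2362 keV

(Intermediate values are shown rounded; full precision is carried through to the final answer.)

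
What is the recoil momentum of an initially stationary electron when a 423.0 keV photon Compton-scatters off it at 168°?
3.1041e-22 kg·m/s

The electron is initially at rest, so by conservation of momentum:
p⃗_e = p⃗₀ − p⃗'  (incident photon momentum minus scattered photon momentum)

Photon momentum magnitudes (p = h/λ = E/c):
λ₀ = hc/E₀ = 2.9311 pm → p₀ = h/λ₀ = 2.2606e-22 kg·m/s
Δλ = λ_C(1 − cos 168°) = 4.7996 pm
λ' = 7.7307 pm → p' = h/λ' = 8.5711e-23 kg·m/s

The scattered photon makes angle θ = 168° with the incident direction, so by the law of cosines:
|p⃗_e|² = p₀² + p'² − 2p₀p'cos θ
|p⃗_e|² = (2.2606e-22)² + (8.5711e-23)² − 2·2.2606e-22·8.5711e-23·cos(168°)
|p⃗_e| = 3.1041e-22 kg·m/s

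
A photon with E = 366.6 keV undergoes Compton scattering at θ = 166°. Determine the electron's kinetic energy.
214.7061 keV

By energy conservation: K_e = E_initial - E_final

First find the scattered photon energy:
Initial wavelength: λ = hc/E = 3.3820 pm
Compton shift: Δλ = λ_C(1 - cos(166°)) = 4.7805 pm
Final wavelength: λ' = 3.3820 + 4.7805 = 8.1626 pm
Final photon energy: E' = hc/λ' = 151.8939 keV

Electron kinetic energy:
K_e = E - E' = 366.6000 - 151.8939 = 214.7061 keV

(Intermediate values are shown rounded; full precision is carried through to the final answer.)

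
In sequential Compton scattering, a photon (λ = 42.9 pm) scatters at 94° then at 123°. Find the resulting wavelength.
49.2433 pm

Apply Compton shift twice:

First scattering at θ₁ = 94°:
Δλ₁ = λ_C(1 - cos(94°))
Δλ₁ = 2.4263 × 1.0698
Δλ₁ = 2.5956 pm

After first scattering:
λ₁ = 42.9 + 2.5956 = 45.4956 pm

Second scattering at θ₂ = 123°:
Δλ₂ = λ_C(1 - cos(123°))
Δλ₂ = 2.4263 × 1.5446
Δλ₂ = 3.7478 pm

Final wavelength:
λ₂ = 45.4956 + 3.7478 = 49.2433 pm

Total shift: Δλ_total = 2.5956 + 3.7478 = 6.3433 pm

(Intermediate values are shown rounded; full precision is carried through to the final answer.)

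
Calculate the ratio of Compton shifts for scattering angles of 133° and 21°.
133° produces the larger shift by a factor of 25.324

Calculate both shifts using Δλ = λ_C(1 - cos θ):

For θ₁ = 21°:
Δλ₁ = 2.4263 × (1 - cos(21°))
Δλ₁ = 2.4263 × 0.0664
Δλ₁ = 0.1612 pm

For θ₂ = 133°:
Δλ₂ = 2.4263 × (1 - cos(133°))
Δλ₂ = 2.4263 × 1.6820
Δλ₂ = 4.0810 pm

The 133° angle produces the larger shift.
Ratio: 4.0810/0.1612 = 25.324

(Intermediate values are shown rounded; full precision is carried through to the final answer.)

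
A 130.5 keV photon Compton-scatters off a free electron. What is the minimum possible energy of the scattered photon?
86.3801 keV (at θ = 180°)

The scattered photon has minimum energy when its wavelength is maximum, i.e., when the Compton shift Δλ = λ_C(1 − cos θ) is maximum. This occurs at θ = 180° (backscattering), giving Δλ_max = 2λ_C = 4.8526 pm.

Initial wavelength: λ₀ = hc/E₀ = 9.5007 pm
Maximum final wavelength: λ'_max = λ₀ + 2λ_C = 9.5007 + 4.8526 = 14.3533 pm
Minimum final energy: E'_min = hc/λ'_max = 86.3801 keV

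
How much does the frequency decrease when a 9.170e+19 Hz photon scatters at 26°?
6.406e+18 Hz (decrease)

Convert frequency to wavelength (c = 299792458 m/s):
λ₀ = c/f₀ = 299792458/9.170e+19 = 3.2692744e-12 m = 3.2693 pm

Calculate Compton shift:
Δλ = λ_C(1 - cos(26°)) = 0.2456 pm

Final wavelength:
λ' = λ₀ + Δλ = 3.2693 + 0.2456 = 3.5148 pm

Final frequency:
f' = c/λ' = 299792458/3.5148314e-12 = 8.5293553e+19 Hz

Frequency shift (decrease):
Δf = f₀ - f' = 9.170e+19 - 8.5293553e+19 = 6.406e+18 Hz

(Intermediate values are shown rounded; full precision is carried through to the final answer.)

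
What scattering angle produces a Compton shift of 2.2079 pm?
84.84°

From the Compton formula Δλ = λ_C(1 - cos θ), we can solve for θ:

cos θ = 1 - Δλ/λ_C

Given:
- Δλ = 2.2079 pm
- λ_C = h/(m_e·c) ≈ 2.42631024 pm

cos θ = 1 - 2.2079/2.42631024
cos θ = 1 - 0.909983
cos θ = 0.090017

θ = arccos(0.090017)
θ = 84.84°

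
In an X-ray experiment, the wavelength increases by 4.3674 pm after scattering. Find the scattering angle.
143.13°

From the Compton formula Δλ = λ_C(1 - cos θ), we can solve for θ:

cos θ = 1 - Δλ/λ_C

Given:
- Δλ = 4.3674 pm
- λ_C = h/(m_e·c) ≈ 2.42631024 pm

cos θ = 1 - 4.3674/2.42631024
cos θ = 1 - 1.800017
cos θ = -0.800017

θ = arccos(-0.800017)
θ = 143.13°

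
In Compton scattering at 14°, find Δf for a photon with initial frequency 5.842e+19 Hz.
8.091e+17 Hz (decrease)

Convert frequency to wavelength (c = 299792458 m/s):
λ₀ = c/f₀ = 299792458/5.842e+19 = 5.1316751e-12 m = 5.1317 pm

Calculate Compton shift:
Δλ = λ_C(1 - cos(14°)) = 0.0721 pm

Final wavelength:
λ' = λ₀ + Δλ = 5.1317 + 0.0721 = 5.2037 pm

Final frequency:
f' = c/λ' = 299792458/5.2037469e-12 = 5.7610884e+19 Hz

Frequency shift (decrease):
Δf = f₀ - f' = 5.842e+19 - 5.7610884e+19 = 8.091e+17 Hz

(Intermediate values are shown rounded; full precision is carried through to the final answer.)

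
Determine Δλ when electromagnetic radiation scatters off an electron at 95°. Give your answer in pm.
2.6378 pm

Using the Compton scattering formula:
Δλ = λ_C(1 - cos θ)

where λ_C = h/(m_e·c) ≈ 2.4263 pm is the Compton wavelength of an electron.

For θ = 95°:
cos(95°) = -0.0872
1 - cos(95°) = 1.0872

Δλ = 2.4263 × 1.0872
Δλ = 2.6378 pm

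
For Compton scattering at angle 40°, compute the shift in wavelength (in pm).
0.5676 pm

Using the Compton scattering formula:
Δλ = λ_C(1 - cos θ)

where λ_C = h/(m_e·c) ≈ 2.4263 pm is the Compton wavelength of an electron.

For θ = 40°:
cos(40°) = 0.7660
1 - cos(40°) = 0.2340

Δλ = 2.4263 × 0.2340
Δλ = 0.5676 pm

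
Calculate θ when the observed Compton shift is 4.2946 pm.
140.36°

From the Compton formula Δλ = λ_C(1 - cos θ), we can solve for θ:

cos θ = 1 - Δλ/λ_C

Given:
- Δλ = 4.2946 pm
- λ_C = h/(m_e·c) ≈ 2.42631024 pm

cos θ = 1 - 4.2946/2.42631024
cos θ = 1 - 1.770013
cos θ = -0.770013

θ = arccos(-0.770013)
θ = 140.36°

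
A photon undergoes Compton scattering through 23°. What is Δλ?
0.1929 pm

Using the Compton scattering formula:
Δλ = λ_C(1 - cos θ)

where λ_C = h/(m_e·c) ≈ 2.4263 pm is the Compton wavelength of an electron.

For θ = 23°:
cos(23°) = 0.9205
1 - cos(23°) = 0.0795

Δλ = 2.4263 × 0.0795
Δλ = 0.1929 pm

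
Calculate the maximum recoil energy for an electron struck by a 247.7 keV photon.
121.9304 keV

Maximum energy transfer occurs at θ = 180° (backscattering).

Initial photon: E₀ = 247.7 keV → λ₀ = 5.0054 pm

Maximum Compton shift (at 180°):
Δλ_max = 2λ_C = 2 × 2.4263 = 4.8526 pm

Final wavelength:
λ' = 5.0054 + 4.8526 = 9.8580 pm

Minimum photon energy (maximum energy to electron):
E'_min = hc/λ' = 125.7696 keV

Maximum electron kinetic energy:
K_max = E₀ - E'_min = 247.7000 - 125.7696 = 121.9304 keV

(Intermediate values are shown rounded; full precision is carried through to the final answer.)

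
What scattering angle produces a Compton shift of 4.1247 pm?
134.43°

From the Compton formula Δλ = λ_C(1 - cos θ), we can solve for θ:

cos θ = 1 - Δλ/λ_C

Given:
- Δλ = 4.1247 pm
- λ_C = h/(m_e·c) ≈ 2.42631024 pm

cos θ = 1 - 4.1247/2.42631024
cos θ = 1 - 1.699989
cos θ = -0.699989

θ = arccos(-0.699989)
θ = 134.43°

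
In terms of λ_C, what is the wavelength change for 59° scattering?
0.4850 λ_C

The Compton shift formula is:
Δλ = λ_C(1 - cos θ)

Dividing both sides by λ_C:
Δλ/λ_C = 1 - cos θ

For θ = 59°:
Δλ/λ_C = 1 - cos(59°)
Δλ/λ_C = 1 - 0.5150
Δλ/λ_C = 0.4850

This means the shift is 0.4850 × λ_C = 1.1767 pm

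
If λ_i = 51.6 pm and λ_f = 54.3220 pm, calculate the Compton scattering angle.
97.00°

First find the wavelength shift:
Δλ = λ' - λ = 54.3220 - 51.6 = 2.7220 pm

Using Δλ = λ_C(1 - cos θ), with λ_C = h/(m_e·c) ≈ 2.42631024 pm:
cos θ = 1 - Δλ/λ_C
cos θ = 1 - 2.7220/2.42631024
cos θ = -0.121868

θ = arccos(-0.121868)
θ = 97.00°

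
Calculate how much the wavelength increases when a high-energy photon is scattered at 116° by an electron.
3.4899 pm

Using the Compton scattering formula:
Δλ = λ_C(1 - cos θ)

where λ_C = h/(m_e·c) ≈ 2.4263 pm is the Compton wavelength of an electron.

For θ = 116°:
cos(116°) = -0.4384
1 - cos(116°) = 1.4384

Δλ = 2.4263 × 1.4384
Δλ = 3.4899 pm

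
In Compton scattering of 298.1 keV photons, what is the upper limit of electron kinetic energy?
160.5197 keV

Maximum energy transfer occurs at θ = 180° (backscattering).

Initial photon: E₀ = 298.1 keV → λ₀ = 4.1591 pm

Maximum Compton shift (at 180°):
Δλ_max = 2λ_C = 2 × 2.4263 = 4.8526 pm

Final wavelength:
λ' = 4.1591 + 4.8526 = 9.0118 pm

Minimum photon energy (maximum energy to electron):
E'_min = hc/λ' = 137.5803 keV

Maximum electron kinetic energy:
K_max = E₀ - E'_min = 298.1000 - 137.5803 = 160.5197 keV

(Intermediate values are shown rounded; full precision is carried through to the final answer.)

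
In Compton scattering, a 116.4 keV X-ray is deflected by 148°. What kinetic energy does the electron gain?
34.4839 keV

By energy conservation: K_e = E_initial - E_final

First find the scattered photon energy:
Initial wavelength: λ = hc/E = 10.6516 pm
Compton shift: Δλ = λ_C(1 - cos(148°)) = 4.4839 pm
Final wavelength: λ' = 10.6516 + 4.4839 = 15.1355 pm
Final photon energy: E' = hc/λ' = 81.9161 keV

Electron kinetic energy:
K_e = E - E' = 116.4000 - 81.9161 = 34.4839 keV

(Intermediate values are shown rounded; full precision is carried through to the final answer.)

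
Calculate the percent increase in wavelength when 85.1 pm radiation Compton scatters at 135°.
4.8672%

Calculate the Compton shift:
Δλ = λ_C(1 - cos(135°))
Δλ = 2.4263 × (1 - cos(135°))
Δλ = 2.4263 × 1.7071
Δλ = 4.1420 pm

Percentage change:
(Δλ/λ₀) × 100 = (4.1420/85.1) × 100
= 4.8672%

(Intermediate values are shown rounded; full precision is carried through to the final answer.)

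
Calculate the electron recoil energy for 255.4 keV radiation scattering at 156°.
124.8541 keV

By energy conservation: K_e = E_initial - E_final

First find the scattered photon energy:
Initial wavelength: λ = hc/E = 4.8545 pm
Compton shift: Δλ = λ_C(1 - cos(156°)) = 4.6429 pm
Final wavelength: λ' = 4.8545 + 4.6429 = 9.4974 pm
Final photon energy: E' = hc/λ' = 130.5459 keV

Electron kinetic energy:
K_e = E - E' = 255.4000 - 130.5459 = 124.8541 keV

(Intermediate values are shown rounded; full precision is carried through to the final answer.)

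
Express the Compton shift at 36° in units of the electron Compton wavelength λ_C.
0.1910 λ_C

The Compton shift formula is:
Δλ = λ_C(1 - cos θ)

Dividing both sides by λ_C:
Δλ/λ_C = 1 - cos θ

For θ = 36°:
Δλ/λ_C = 1 - cos(36°)
Δλ/λ_C = 1 - 0.8090
Δλ/λ_C = 0.1910

This means the shift is 0.1910 × λ_C = 0.4634 pm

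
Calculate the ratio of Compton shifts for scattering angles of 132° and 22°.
132° produces the larger shift by a factor of 22.923

Calculate both shifts using Δλ = λ_C(1 - cos θ):

For θ₁ = 22°:
Δλ₁ = 2.4263 × (1 - cos(22°))
Δλ₁ = 2.4263 × 0.0728
Δλ₁ = 0.1767 pm

For θ₂ = 132°:
Δλ₂ = 2.4263 × (1 - cos(132°))
Δλ₂ = 2.4263 × 1.6691
Δλ₂ = 4.0498 pm

The 132° angle produces the larger shift.
Ratio: 4.0498/0.1767 = 22.923

(Intermediate values are shown rounded; full precision is carried through to the final answer.)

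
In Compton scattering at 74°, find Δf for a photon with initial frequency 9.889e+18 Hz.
5.419e+17 Hz (decrease)

Convert frequency to wavelength (c = 299792458 m/s):
λ₀ = c/f₀ = 299792458/9.889e+18 = 3.0315751e-11 m = 30.3158 pm

Calculate Compton shift:
Δλ = λ_C(1 - cos(74°)) = 1.7575 pm

Final wavelength:
λ' = λ₀ + Δλ = 30.3158 + 1.7575 = 32.0733 pm

Final frequency:
f' = c/λ' = 299792458/3.2073279e-11 = 9.3471097e+18 Hz

Frequency shift (decrease):
Δf = f₀ - f' = 9.889e+18 - 9.3471097e+18 = 5.419e+17 Hz

(Intermediate values are shown rounded; full precision is carried through to the final answer.)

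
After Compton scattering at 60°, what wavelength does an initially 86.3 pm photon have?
87.5132 pm

Using the Compton formula: λ' = λ + λ_C(1 − cos θ)

For θ = 60°, cos θ = 1/2 (exact) = 0.5000, so:
1 − cos 60° = 1 − (1/2) = 0.5000

Δλ = λ_C × 0.5000 = 2.4263 × 0.5000 = 1.2132 pm

λ' = 86.3 + 1.2132 = 87.5132 pm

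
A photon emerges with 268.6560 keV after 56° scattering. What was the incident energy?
349.7000 keV

Convert final energy to wavelength (hc ≈ 1239.842 keV·pm):
λ' = hc/E' = 1239.842 / 268.6560 = 4.6150 pm

Calculate the Compton shift:
Δλ = λ_C(1 - cos(56°))
Δλ = 2.4263 × (1 - cos(56°))
Δλ = 1.0695 pm

Initial wavelength:
λ = λ' - Δλ = 4.6150 - 1.0695 = 3.5454 pm

Initial energy:
E = hc/λ = 1239.842 / 3.5454 = 349.7000 keV

(Intermediate values are shown rounded; full precision is carried through to the final answer.)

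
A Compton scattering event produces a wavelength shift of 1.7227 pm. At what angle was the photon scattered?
73.14°

From the Compton formula Δλ = λ_C(1 - cos θ), we can solve for θ:

cos θ = 1 - Δλ/λ_C

Given:
- Δλ = 1.7227 pm
- λ_C = h/(m_e·c) ≈ 2.42631024 pm

cos θ = 1 - 1.7227/2.42631024
cos θ = 1 - 0.710008
cos θ = 0.289992

θ = arccos(0.289992)
θ = 73.14°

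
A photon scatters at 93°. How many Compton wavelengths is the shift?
1.0523 λ_C

The Compton shift formula is:
Δλ = λ_C(1 - cos θ)

Dividing both sides by λ_C:
Δλ/λ_C = 1 - cos θ

For θ = 93°:
Δλ/λ_C = 1 - cos(93°)
Δλ/λ_C = 1 - -0.0523
Δλ/λ_C = 1.0523

This means the shift is 1.0523 × λ_C = 2.5533 pm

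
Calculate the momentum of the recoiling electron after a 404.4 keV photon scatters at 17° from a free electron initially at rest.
6.3227e-23 kg·m/s

The electron is initially at rest, so by conservation of momentum:
p⃗_e = p⃗₀ − p⃗'  (incident photon momentum minus scattered photon momentum)

Photon momentum magnitudes (p = h/λ = E/c):
λ₀ = hc/E₀ = 3.0659 pm → p₀ = h/λ₀ = 2.1612e-22 kg·m/s
Δλ = λ_C(1 − cos 17°) = 0.1060 pm
λ' = 3.1719 pm → p' = h/λ' = 2.0890e-22 kg·m/s

The scattered photon makes angle θ = 17° with the incident direction, so by the law of cosines:
|p⃗_e|² = p₀² + p'² − 2p₀p'cos θ
|p⃗_e|² = (2.1612e-22)² + (2.0890e-22)² − 2·2.1612e-22·2.0890e-22·cos(17°)
|p⃗_e| = 6.3227e-23 kg·m/s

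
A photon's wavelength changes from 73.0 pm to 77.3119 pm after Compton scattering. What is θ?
141.00°

First find the wavelength shift:
Δλ = λ' - λ = 77.3119 - 73.0 = 4.3119 pm

Using Δλ = λ_C(1 - cos θ), with λ_C = h/(m_e·c) ≈ 2.42631024 pm:
cos θ = 1 - Δλ/λ_C
cos θ = 1 - 4.3119/2.42631024
cos θ = -0.777143

θ = arccos(-0.777143)
θ = 141.00°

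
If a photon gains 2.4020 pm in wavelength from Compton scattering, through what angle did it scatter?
89.43°

From the Compton formula Δλ = λ_C(1 - cos θ), we can solve for θ:

cos θ = 1 - Δλ/λ_C

Given:
- Δλ = 2.4020 pm
- λ_C = h/(m_e·c) ≈ 2.42631024 pm

cos θ = 1 - 2.4020/2.42631024
cos θ = 1 - 0.989981
cos θ = 0.010019

θ = arccos(0.010019)
θ = 89.43°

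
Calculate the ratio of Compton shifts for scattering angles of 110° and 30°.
110° produces the larger shift by a factor of 10.017

Calculate both shifts using Δλ = λ_C(1 - cos θ):

For θ₁ = 30°:
Δλ₁ = 2.4263 × (1 - cos(30°))
Δλ₁ = 2.4263 × 0.1340
Δλ₁ = 0.3251 pm

For θ₂ = 110°:
Δλ₂ = 2.4263 × (1 - cos(110°))
Δλ₂ = 2.4263 × 1.3420
Δλ₂ = 3.2562 pm

The 110° angle produces the larger shift.
Ratio: 3.2562/0.3251 = 10.017

(Intermediate values are shown rounded; full precision is carried through to the final answer.)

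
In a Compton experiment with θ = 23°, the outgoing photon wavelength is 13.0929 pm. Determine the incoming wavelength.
12.9000 pm

From λ' = λ + Δλ, we have λ = λ' - Δλ

First calculate the Compton shift:
Δλ = λ_C(1 - cos θ)
Δλ = 2.4263 × (1 - cos(23°))
Δλ = 2.4263 × 0.0795
Δλ = 0.1929 pm

Initial wavelength:
λ = λ' - Δλ
λ = 13.0929 - 0.1929
λ = 12.9000 pm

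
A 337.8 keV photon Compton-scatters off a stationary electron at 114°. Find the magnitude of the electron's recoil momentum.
2.3469e-22 kg·m/s

The electron is initially at rest, so by conservation of momentum:
p⃗_e = p⃗₀ − p⃗'  (incident photon momentum minus scattered photon momentum)

Photon momentum magnitudes (p = h/λ = E/c):
λ₀ = hc/E₀ = 3.6703 pm → p₀ = h/λ₀ = 1.8053e-22 kg·m/s
Δλ = λ_C(1 − cos 114°) = 3.4132 pm
λ' = 7.0835 pm → p' = h/λ' = 9.3542e-23 kg·m/s

The scattered photon makes angle θ = 114° with the incident direction, so by the law of cosines:
|p⃗_e|² = p₀² + p'² − 2p₀p'cos θ
|p⃗_e|² = (1.8053e-22)² + (9.3542e-23)² − 2·1.8053e-22·9.3542e-23·cos(114°)
|p⃗_e| = 2.3469e-22 kg·m/s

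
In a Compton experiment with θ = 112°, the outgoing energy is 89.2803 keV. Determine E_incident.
117.5000 keV

Convert final energy to wavelength (hc ≈ 1239.842 keV·pm):
λ' = hc/E' = 1239.842 / 89.2803 = 13.8871 pm

Calculate the Compton shift:
Δλ = λ_C(1 - cos(112°))
Δλ = 2.4263 × (1 - cos(112°))
Δλ = 3.3352 pm

Initial wavelength:
λ = λ' - Δλ = 13.8871 - 3.3352 = 10.5519 pm

Initial energy:
E = hc/λ = 1239.842 / 10.5519 = 117.5000 keV

(Intermediate values are shown rounded; full precision is carried through to the final answer.)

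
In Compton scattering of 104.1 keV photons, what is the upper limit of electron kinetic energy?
30.1358 keV

Maximum energy transfer occurs at θ = 180° (backscattering).

Initial photon: E₀ = 104.1 keV → λ₀ = 11.9101 pm

Maximum Compton shift (at 180°):
Δλ_max = 2λ_C = 2 × 2.4263 = 4.8526 pm

Final wavelength:
λ' = 11.9101 + 4.8526 = 16.7627 pm

Minimum photon energy (maximum energy to electron):
E'_min = hc/λ' = 73.9642 keV

Maximum electron kinetic energy:
K_max = E₀ - E'_min = 104.1000 - 73.9642 = 30.1358 keV

(Intermediate values are shown rounded; full precision is carried through to the final answer.)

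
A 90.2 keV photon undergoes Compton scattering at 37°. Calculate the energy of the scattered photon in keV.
87.1040 keV

First convert energy to wavelength:
λ = hc/E, with hc ≈ 1239.842 keV·pm (i.e. 1239.842 eV·nm)

For E = 90.2 keV = 90200 eV:
λ = 1239.842 keV·pm / 90.2 keV
λ = 13.7455 pm

Calculate the Compton shift:
Δλ = λ_C(1 - cos(37°)) = 2.4263 × 0.2014
Δλ = 0.4886 pm

Final wavelength:
λ' = 13.7455 + 0.4886 = 14.2340 pm

Final energy:
E' = hc/λ' = 1239.842 / 14.2340 = 87.1040 keV

(Intermediate values are shown rounded; full precision is carried through to the final answer.)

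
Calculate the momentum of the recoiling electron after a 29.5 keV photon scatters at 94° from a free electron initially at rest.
2.2399e-23 kg·m/s

The electron is initially at rest, so by conservation of momentum:
p⃗_e = p⃗₀ − p⃗'  (incident photon momentum minus scattered photon momentum)

Photon momentum magnitudes (p = h/λ = E/c):
λ₀ = hc/E₀ = 42.0285 pm → p₀ = h/λ₀ = 1.5766e-23 kg·m/s
Δλ = λ_C(1 − cos 94°) = 2.5956 pm
λ' = 44.6241 pm → p' = h/λ' = 1.4849e-23 kg·m/s

The scattered photon makes angle θ = 94° with the incident direction, so by the law of cosines:
|p⃗_e|² = p₀² + p'² − 2p₀p'cos θ
|p⃗_e|² = (1.5766e-23)² + (1.4849e-23)² − 2·1.5766e-23·1.4849e-23·cos(94°)
|p⃗_e| = 2.2399e-23 kg·m/s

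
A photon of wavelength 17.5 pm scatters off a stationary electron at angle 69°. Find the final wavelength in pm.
19.0568 pm

Using the Compton scattering formula:
λ' = λ + Δλ = λ + λ_C(1 - cos θ)

Given:
- Initial wavelength λ = 17.5 pm
- Scattering angle θ = 69°
- Compton wavelength λ_C ≈ 2.4263 pm

Calculate the shift:
Δλ = 2.4263 × (1 - cos(69°))
Δλ = 2.4263 × 0.6416
Δλ = 1.5568 pm

Final wavelength:
λ' = 17.5 + 1.5568 = 19.0568 pm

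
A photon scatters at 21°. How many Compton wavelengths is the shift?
0.0664 λ_C

The Compton shift formula is:
Δλ = λ_C(1 - cos θ)

Dividing both sides by λ_C:
Δλ/λ_C = 1 - cos θ

For θ = 21°:
Δλ/λ_C = 1 - cos(21°)
Δλ/λ_C = 1 - 0.9336
Δλ/λ_C = 0.0664

This means the shift is 0.0664 × λ_C = 0.1612 pm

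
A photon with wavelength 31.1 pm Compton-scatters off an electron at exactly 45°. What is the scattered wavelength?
31.8106 pm

Using the Compton formula: λ' = λ + λ_C(1 − cos θ)

For θ = 45°, cos θ = √2/2 (exact) ≈ 0.7071, so:
1 − cos 45° = 1 − (√2/2) ≈ 0.2929

Δλ = λ_C × 0.2929 = 2.4263 × 0.2929 = 0.7106 pm

λ' = 31.1 + 0.7106 = 31.8106 pm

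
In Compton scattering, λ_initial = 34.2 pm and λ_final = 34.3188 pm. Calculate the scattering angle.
18.00°

First find the wavelength shift:
Δλ = λ' - λ = 34.3188 - 34.2 = 0.1188 pm

Using Δλ = λ_C(1 - cos θ), with λ_C = h/(m_e·c) ≈ 2.42631024 pm:
cos θ = 1 - Δλ/λ_C
cos θ = 1 - 0.1188/2.42631024
cos θ = 0.951037

θ = arccos(0.951037)
θ = 18.00°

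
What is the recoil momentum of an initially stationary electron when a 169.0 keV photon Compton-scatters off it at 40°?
5.9874e-23 kg·m/s

The electron is initially at rest, so by conservation of momentum:
p⃗_e = p⃗₀ − p⃗'  (incident photon momentum minus scattered photon momentum)

Photon momentum magnitudes (p = h/λ = E/c):
λ₀ = hc/E₀ = 7.3363 pm → p₀ = h/λ₀ = 9.0318e-23 kg·m/s
Δλ = λ_C(1 − cos 40°) = 0.5676 pm
λ' = 7.9040 pm → p' = h/λ' = 8.3832e-23 kg·m/s

The scattered photon makes angle θ = 40° with the incident direction, so by the law of cosines:
|p⃗_e|² = p₀² + p'² − 2p₀p'cos θ
|p⃗_e|² = (9.0318e-23)² + (8.3832e-23)² − 2·9.0318e-23·8.3832e-23·cos(40°)
|p⃗_e| = 5.9874e-23 kg·m/s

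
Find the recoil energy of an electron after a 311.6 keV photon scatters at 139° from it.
161.0684 keV

By energy conservation: K_e = E_initial - E_final

First find the scattered photon energy:
Initial wavelength: λ = hc/E = 3.9790 pm
Compton shift: Δλ = λ_C(1 - cos(139°)) = 4.2575 pm
Final wavelength: λ' = 3.9790 + 4.2575 = 8.2364 pm
Final photon energy: E' = hc/λ' = 150.5316 keV

Electron kinetic energy:
K_e = E - E' = 311.6000 - 150.5316 = 161.0684 keV

(Intermediate values are shown rounded; full precision is carried through to the final answer.)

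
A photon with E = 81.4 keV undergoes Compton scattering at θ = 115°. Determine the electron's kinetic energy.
15.0386 keV

By energy conservation: K_e = E_initial - E_final

First find the scattered photon energy:
Initial wavelength: λ = hc/E = 15.2315 pm
Compton shift: Δλ = λ_C(1 - cos(115°)) = 3.4517 pm
Final wavelength: λ' = 15.2315 + 3.4517 = 18.6832 pm
Final photon energy: E' = hc/λ' = 66.3614 keV

Electron kinetic energy:
K_e = E - E' = 81.4000 - 66.3614 = 15.0386 keV

(Intermediate values are shown rounded; full precision is carried through to the final answer.)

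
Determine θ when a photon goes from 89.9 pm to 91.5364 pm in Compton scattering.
71.00°

First find the wavelength shift:
Δλ = λ' - λ = 91.5364 - 89.9 = 1.6364 pm

Using Δλ = λ_C(1 - cos θ), with λ_C = h/(m_e·c) ≈ 2.42631024 pm:
cos θ = 1 - Δλ/λ_C
cos θ = 1 - 1.6364/2.42631024
cos θ = 0.325560

θ = arccos(0.325560)
θ = 71.00°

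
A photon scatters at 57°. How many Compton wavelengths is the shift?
0.4554 λ_C

The Compton shift formula is:
Δλ = λ_C(1 - cos θ)

Dividing both sides by λ_C:
Δλ/λ_C = 1 - cos θ

For θ = 57°:
Δλ/λ_C = 1 - cos(57°)
Δλ/λ_C = 1 - 0.5446
Δλ/λ_C = 0.4554

This means the shift is 0.4554 × λ_C = 1.1048 pm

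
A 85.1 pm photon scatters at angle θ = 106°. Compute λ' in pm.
88.1951 pm

Using the Compton scattering formula:
λ' = λ + Δλ = λ + λ_C(1 - cos θ)

Given:
- Initial wavelength λ = 85.1 pm
- Scattering angle θ = 106°
- Compton wavelength λ_C ≈ 2.4263 pm

Calculate the shift:
Δλ = 2.4263 × (1 - cos(106°))
Δλ = 2.4263 × 1.2756
Δλ = 3.0951 pm

Final wavelength:
λ' = 85.1 + 3.0951 = 88.1951 pm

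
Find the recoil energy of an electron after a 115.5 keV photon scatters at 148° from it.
34.0306 keV

By energy conservation: K_e = E_initial - E_final

First find the scattered photon energy:
Initial wavelength: λ = hc/E = 10.7346 pm
Compton shift: Δλ = λ_C(1 - cos(148°)) = 4.4839 pm
Final wavelength: λ' = 10.7346 + 4.4839 = 15.2185 pm
Final photon energy: E' = hc/λ' = 81.4694 keV

Electron kinetic energy:
K_e = E - E' = 115.5000 - 81.4694 = 34.0306 keV

(Intermediate values are shown rounded; full precision is carried through to the final answer.)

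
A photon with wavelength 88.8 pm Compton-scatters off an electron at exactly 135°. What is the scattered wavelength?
92.9420 pm

Using the Compton formula: λ' = λ + λ_C(1 − cos θ)

For θ = 135°, cos θ = -√2/2 (exact) ≈ -0.7071, so:
1 − cos 135° = 1 − (-√2/2) ≈ 1.7071

Δλ = λ_C × 1.7071 = 2.4263 × 1.7071 = 4.1420 pm

λ' = 88.8 + 4.1420 = 92.9420 pm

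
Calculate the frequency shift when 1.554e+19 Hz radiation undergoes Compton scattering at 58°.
8.675e+17 Hz (decrease)

Convert frequency to wavelength (c = 299792458 m/s):
λ₀ = c/f₀ = 299792458/1.554e+19 = 1.9291664e-11 m = 19.2917 pm

Calculate Compton shift:
Δλ = λ_C(1 - cos(58°)) = 1.1406 pm

Final wavelength:
λ' = λ₀ + Δλ = 19.2917 + 1.1406 = 20.4322 pm

Final frequency:
f' = c/λ' = 299792458/2.0432226e-11 = 1.4672531e+19 Hz

Frequency shift (decrease):
Δf = f₀ - f' = 1.554e+19 - 1.4672531e+19 = 8.675e+17 Hz

(Intermediate values are shown rounded; full precision is carried through to the final answer.)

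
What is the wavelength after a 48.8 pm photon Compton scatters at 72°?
50.4765 pm

Using the Compton scattering formula:
λ' = λ + Δλ = λ + λ_C(1 - cos θ)

Given:
- Initial wavelength λ = 48.8 pm
- Scattering angle θ = 72°
- Compton wavelength λ_C ≈ 2.4263 pm

Calculate the shift:
Δλ = 2.4263 × (1 - cos(72°))
Δλ = 2.4263 × 0.6910
Δλ = 1.6765 pm

Final wavelength:
λ' = 48.8 + 1.6765 = 50.4765 pm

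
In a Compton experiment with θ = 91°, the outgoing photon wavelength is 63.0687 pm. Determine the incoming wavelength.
60.6000 pm

From λ' = λ + Δλ, we have λ = λ' - Δλ

First calculate the Compton shift:
Δλ = λ_C(1 - cos θ)
Δλ = 2.4263 × (1 - cos(91°))
Δλ = 2.4263 × 1.0175
Δλ = 2.4687 pm

Initial wavelength:
λ = λ' - Δλ
λ = 63.0687 - 2.4687
λ = 60.6000 pm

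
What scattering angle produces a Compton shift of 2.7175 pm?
96.89°

From the Compton formula Δλ = λ_C(1 - cos θ), we can solve for θ:

cos θ = 1 - Δλ/λ_C

Given:
- Δλ = 2.7175 pm
- λ_C = h/(m_e·c) ≈ 2.42631024 pm

cos θ = 1 - 2.7175/2.42631024
cos θ = 1 - 1.120013
cos θ = -0.120013

θ = arccos(-0.120013)
θ = 96.89°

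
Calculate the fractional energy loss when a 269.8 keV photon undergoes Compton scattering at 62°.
0.2188 (or 21.88%)

Calculate initial and final photon energies:

Initial: E₀ = 269.8 keV → λ₀ = 4.5954 pm
Compton shift: Δλ = 1.2872 pm
Final wavelength: λ' = 5.8826 pm
Final energy: E' = 210.7629 keV

Fractional energy loss:
(E₀ - E')/E₀ = (269.8000 - 210.7629)/269.8000
= 59.0371/269.8000
= 0.2188
= 21.88%

(Intermediate values are shown rounded; full precision is carried through to the final answer.)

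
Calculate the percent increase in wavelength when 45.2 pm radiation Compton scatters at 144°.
9.7107%

Calculate the Compton shift:
Δλ = λ_C(1 - cos(144°))
Δλ = 2.4263 × (1 - cos(144°))
Δλ = 2.4263 × 1.8090
Δλ = 4.3892 pm

Percentage change:
(Δλ/λ₀) × 100 = (4.3892/45.2) × 100
= 9.7107%

(Intermediate values are shown rounded; full precision is carried through to the final answer.)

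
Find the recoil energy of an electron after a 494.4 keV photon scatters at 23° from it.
35.3099 keV

By energy conservation: K_e = E_initial - E_final

First find the scattered photon energy:
Initial wavelength: λ = hc/E = 2.5078 pm
Compton shift: Δλ = λ_C(1 - cos(23°)) = 0.1929 pm
Final wavelength: λ' = 2.5078 + 0.1929 = 2.7007 pm
Final photon energy: E' = hc/λ' = 459.0901 keV

Electron kinetic energy:
K_e = E - E' = 494.4000 - 459.0901 = 35.3099 keV

(Intermediate values are shown rounded; full precision is carried through to the final answer.)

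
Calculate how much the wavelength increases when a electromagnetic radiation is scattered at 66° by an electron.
1.4394 pm

Using the Compton scattering formula:
Δλ = λ_C(1 - cos θ)

where λ_C = h/(m_e·c) ≈ 2.4263 pm is the Compton wavelength of an electron.

For θ = 66°:
cos(66°) = 0.4067
1 - cos(66°) = 0.5933

Δλ = 2.4263 × 0.5933
Δλ = 1.4394 pm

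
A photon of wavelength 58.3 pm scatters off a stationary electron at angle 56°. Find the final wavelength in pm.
59.3695 pm

Using the Compton scattering formula:
λ' = λ + Δλ = λ + λ_C(1 - cos θ)

Given:
- Initial wavelength λ = 58.3 pm
- Scattering angle θ = 56°
- Compton wavelength λ_C ≈ 2.4263 pm

Calculate the shift:
Δλ = 2.4263 × (1 - cos(56°))
Δλ = 2.4263 × 0.4408
Δλ = 1.0695 pm

Final wavelength:
λ' = 58.3 + 1.0695 = 59.3695 pm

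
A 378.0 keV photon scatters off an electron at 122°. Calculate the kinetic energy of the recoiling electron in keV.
200.6787 keV

By energy conservation: K_e = E_initial - E_final

First find the scattered photon energy:
Initial wavelength: λ = hc/E = 3.2800 pm
Compton shift: Δλ = λ_C(1 - cos(122°)) = 3.7121 pm
Final wavelength: λ' = 3.2800 + 3.7121 = 6.9921 pm
Final photon energy: E' = hc/λ' = 177.3213 keV

Electron kinetic energy:
K_e = E - E' = 378.0000 - 177.3213 = 200.6787 keV

(Intermediate values are shown rounded; full precision is carried through to the final answer.)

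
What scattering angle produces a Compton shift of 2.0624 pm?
81.37°

From the Compton formula Δλ = λ_C(1 - cos θ), we can solve for θ:

cos θ = 1 - Δλ/λ_C

Given:
- Δλ = 2.0624 pm
- λ_C = h/(m_e·c) ≈ 2.42631024 pm

cos θ = 1 - 2.0624/2.42631024
cos θ = 1 - 0.850015
cos θ = 0.149985

θ = arccos(0.149985)
θ = 81.37°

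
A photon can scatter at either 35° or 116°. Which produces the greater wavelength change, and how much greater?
116° produces the larger shift by a factor of 7.953

Calculate both shifts using Δλ = λ_C(1 - cos θ):

For θ₁ = 35°:
Δλ₁ = 2.4263 × (1 - cos(35°))
Δλ₁ = 2.4263 × 0.1808
Δλ₁ = 0.4388 pm

For θ₂ = 116°:
Δλ₂ = 2.4263 × (1 - cos(116°))
Δλ₂ = 2.4263 × 1.4384
Δλ₂ = 3.4899 pm

The 116° angle produces the larger shift.
Ratio: 3.4899/0.4388 = 7.953

(Intermediate values are shown rounded; full precision is carried through to the final answer.)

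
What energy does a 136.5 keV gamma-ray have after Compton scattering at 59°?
120.8451 keV

First convert energy to wavelength:
λ = hc/E, with hc ≈ 1239.842 keV·pm (i.e. 1239.842 eV·nm)

For E = 136.5 keV = 136500 eV:
λ = 1239.842 keV·pm / 136.5 keV
λ = 9.0831 pm

Calculate the Compton shift:
Δλ = λ_C(1 - cos(59°)) = 2.4263 × 0.4850
Δλ = 1.1767 pm

Final wavelength:
λ' = 9.0831 + 1.1767 = 10.2598 pm

Final energy:
E' = hc/λ' = 1239.842 / 10.2598 = 120.8451 keV

(Intermediate values are shown rounded; full precision is carried through to the final answer.)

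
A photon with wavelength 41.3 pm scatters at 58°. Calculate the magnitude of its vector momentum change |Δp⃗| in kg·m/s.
1.5352e-23 kg·m/s

Photon momentum magnitude is p = h/λ.

Initial momentum:
p₀ = h/λ = 6.6261e-34/4.1300e-11 = 1.6044e-23 kg·m/s

After scattering:
λ' = λ + Δλ = 41.3 + 1.1406 = 42.4406 pm
p' = h/λ' = 6.6261e-34/4.2441e-11 = 1.5613e-23 kg·m/s

Momentum is a vector; the scattered photon's direction makes angle θ = 58° with the incident direction. The magnitude of the vector change Δp⃗ = p⃗₀ − p⃗' is found from the law of cosines:
|Δp⃗|² = p₀² + p'² − 2p₀p'cos θ
|Δp⃗|² = (1.6044e-23)² + (1.5613e-23)² − 2·1.6044e-23·1.5613e-23·cos(58°)
|Δp⃗| = 1.5352e-23 kg·m/s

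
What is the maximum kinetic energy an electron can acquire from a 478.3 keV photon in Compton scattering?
311.7621 keV

Maximum energy transfer occurs at θ = 180° (backscattering).

Initial photon: E₀ = 478.3 keV → λ₀ = 2.5922 pm

Maximum Compton shift (at 180°):
Δλ_max = 2λ_C = 2 × 2.4263 = 4.8526 pm

Final wavelength:
λ' = 2.5922 + 4.8526 = 7.4448 pm

Minimum photon energy (maximum energy to electron):
E'_min = hc/λ' = 166.5379 keV

Maximum electron kinetic energy:
K_max = E₀ - E'_min = 478.3000 - 166.5379 = 311.7621 keV

(Intermediate values are shown rounded; full precision is carried through to the final answer.)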